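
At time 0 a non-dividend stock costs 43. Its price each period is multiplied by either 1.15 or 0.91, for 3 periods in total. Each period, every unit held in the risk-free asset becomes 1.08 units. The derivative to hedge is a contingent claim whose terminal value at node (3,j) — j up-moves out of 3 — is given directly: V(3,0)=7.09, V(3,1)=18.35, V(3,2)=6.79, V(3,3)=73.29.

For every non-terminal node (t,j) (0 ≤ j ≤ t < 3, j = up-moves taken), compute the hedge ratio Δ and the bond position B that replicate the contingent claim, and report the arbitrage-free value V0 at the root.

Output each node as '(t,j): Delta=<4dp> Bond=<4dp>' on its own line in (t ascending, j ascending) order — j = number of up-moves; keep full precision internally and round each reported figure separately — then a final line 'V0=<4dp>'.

The replicating-portfolio and risk-neutral prices coincide; use p* = (1.08−0.91)/(1.15−0.91) = 0.7083 for the latter.
At expiry t=3: V(3,0)=7.0900, V(3,1)=18.3500, V(3,2)=6.7900, V(3,3)=73.2900
  t=2,j=0: stock 35.6083 → up 40.9495 (V=18.3500), down 32.4036 (V=7.0900). Price 13.9498; hedge Δ=1.3176, bond B=-32.9668.
  t=2,j=1: stock 44.9995 → up 51.7494 (V=6.7900), down 40.9495 (V=18.3500). Price 9.4090; hedge Δ=-1.0704, bond B=57.5756.
  t=2,j=2: stock 56.8675 → up 65.3976 (V=73.2900), down 51.7494 (V=6.7900). Price 49.9020; hedge Δ=4.8724, bond B=-227.1813.
  t=1,j=0: stock 39.1300 → up 44.9995 (V=9.4090), down 35.6083 (V=13.9498). Price 9.9383; hedge Δ=-0.4835, bond B=28.8587.
  t=1,j=1: stock 49.4500 → up 56.8675 (V=49.9020), down 44.9995 (V=9.4090). Price 35.2699; hedge Δ=3.4120, bond B=-133.4511.
  t=0,j=0: stock 43.0000 → up 49.4500 (V=35.2699), down 39.1300 (V=9.9383). Price 25.8162; hedge Δ=2.4546, bond B=-79.7322.
The time-0 hedge costs 25.8162, which is the no-arbitrage price.

(0,0): Delta=2.4546 Bond=-79.7322
(1,0): Delta=-0.4835 Bond=28.8587
(1,1): Delta=3.4120 Bond=-133.4511
(2,0): Delta=1.3176 Bond=-32.9668
(2,1): Delta=-1.0704 Bond=57.5756
(2,2): Delta=4.8724 Bond=-227.1813
V0=25.8162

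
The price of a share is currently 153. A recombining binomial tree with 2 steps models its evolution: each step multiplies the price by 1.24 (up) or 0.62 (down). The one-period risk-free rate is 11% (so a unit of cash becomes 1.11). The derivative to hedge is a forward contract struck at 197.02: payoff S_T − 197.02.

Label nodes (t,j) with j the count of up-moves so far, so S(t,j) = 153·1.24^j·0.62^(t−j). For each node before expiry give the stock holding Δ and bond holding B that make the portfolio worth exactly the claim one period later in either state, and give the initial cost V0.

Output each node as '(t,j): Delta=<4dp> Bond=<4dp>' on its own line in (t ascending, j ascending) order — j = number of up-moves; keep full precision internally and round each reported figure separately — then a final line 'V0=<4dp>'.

(0,0): Delta=1.0000 Bond=-159.9059
(1,0): Delta=1.0000 Bond=-177.4955
(1,1): Delta=1.0000 Bond=-177.4955
V0=-6.9059

No-arbitrage ⇒ martingale measure with p* = (R−d)/(u−d) = 0.7903.
Payoff layer (t=2): V(2,0)=-138.2068, V(2,1)=-79.3936, V(2,2)=38.2328
(1,0): S=94.8600. Δ = (V_up−V_dn)/(S_up−S_dn) = (-79.3936−-138.2068)/(117.6264−58.8132) = 1.0000. V = [p*·-79.3936 + (1−p*)·-138.2068]/1.11 = -82.6355. B = V − Δ·S = -177.4955.
(1,1): S=189.7200. Δ = (V_up−V_dn)/(S_up−S_dn) = (38.2328−-79.3936)/(235.2528−117.6264) = 1.0000. V = [p*·38.2328 + (1−p*)·-79.3936]/1.11 = 12.2245. B = V − Δ·S = -177.4955.
(0,0): S=153.0000. Δ = (V_up−V_dn)/(S_up−S_dn) = (12.2245−-82.6355)/(189.7200−94.8600) = 1.0000. V = [p*·12.2245 + (1−p*)·-82.6355]/1.11 = -6.9059. B = V − Δ·S = -159.9059.
Check: Δ(0,0)·S0 + B(0,0) = -6.9059 = V0.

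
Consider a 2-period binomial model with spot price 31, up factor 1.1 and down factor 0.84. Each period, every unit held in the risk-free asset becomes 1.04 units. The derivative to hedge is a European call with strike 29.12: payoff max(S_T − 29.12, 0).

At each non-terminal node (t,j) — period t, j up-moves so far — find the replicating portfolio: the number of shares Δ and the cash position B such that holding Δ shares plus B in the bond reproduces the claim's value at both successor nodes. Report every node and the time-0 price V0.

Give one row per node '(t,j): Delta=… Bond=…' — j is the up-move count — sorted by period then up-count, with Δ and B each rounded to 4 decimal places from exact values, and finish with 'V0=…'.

The replicating-portfolio and risk-neutral prices coincide; use p* = (1.04−0.84)/(1.1−0.84) = 0.7692 for the latter.
Terminal payoffs: V(2,0)=0.0000, V(2,1)=0.0000, V(2,2)=8.3900
(1,0): S=26.0400. Δ = (V_up−V_dn)/(S_up−S_dn) = (0.0000−0.0000)/(28.6440−21.8736) = 0.0000. V = [p*·0.0000 + (1−p*)·0.0000]/1.04 = 0.0000. B = V − Δ·S = 0.0000.
(1,1): S=34.1000. Δ = (V_up−V_dn)/(S_up−S_dn) = (8.3900−0.0000)/(37.5100−28.6440) = 0.9463. V = [p*·8.3900 + (1−p*)·0.0000]/1.04 = 6.2056. B = V − Δ·S = -26.0636.
(0,0): S=31.0000. Δ = (V_up−V_dn)/(S_up−S_dn) = (6.2056−0.0000)/(34.1000−26.0400) = 0.7699. V = [p*·6.2056 + (1−p*)·0.0000]/1.04 = 4.5900. B = V − Δ·S = -19.2778.
Root portfolio cost Δ·31+B reproduces V0=4.5900.

(0,0): Delta=0.7699 Bond=-19.2778
(1,0): Delta=0.0000 Bond=0.0000
(1,1): Delta=0.9463 Bond=-26.0636
V0=4.5900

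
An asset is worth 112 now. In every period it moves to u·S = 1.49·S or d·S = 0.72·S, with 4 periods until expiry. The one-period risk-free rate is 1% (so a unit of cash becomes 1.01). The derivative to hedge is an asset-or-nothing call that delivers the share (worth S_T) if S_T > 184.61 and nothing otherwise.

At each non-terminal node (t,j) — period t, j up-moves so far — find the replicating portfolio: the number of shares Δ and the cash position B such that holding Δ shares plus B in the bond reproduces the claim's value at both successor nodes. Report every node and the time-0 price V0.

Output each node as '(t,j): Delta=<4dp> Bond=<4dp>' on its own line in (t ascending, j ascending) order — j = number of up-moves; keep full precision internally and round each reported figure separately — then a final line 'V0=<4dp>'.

(0,0): Delta=0.9679 Bond=-63.5846
(1,0): Delta=0.5974 Bond=-34.3401
(1,1): Delta=1.2643 Bond=-113.6776
(2,0): Delta=0.0000 Bond=0.0000
(2,1): Delta=1.0751 Bond=-92.0907
(2,2): Delta=1.4155 Bond=-152.4259
(3,0): Delta=0.0000 Bond=0.0000
(3,1): Delta=0.0000 Bond=0.0000
(3,2): Delta=1.9351 Bond=-246.9618
(3,3): Delta=1.0000 Bond=0.0000
V0=44.8208

The replicating-portfolio and risk-neutral prices coincide; use p* = (1.01−0.72)/(1.49−0.72) = 0.3766 for the latter.
At expiry t=4: V(4,0)=0.0000, V(4,1)=0.0000, V(4,2)=0.0000, V(4,3)=266.7530, V(4,4)=552.0305
  t=3,j=0: stock 41.8038 → up 62.2876 (V=0.0000), down 30.0987 (V=0.0000). Price 0.0000; hedge Δ=0.0000, bond B=0.0000.
  t=3,j=1: stock 86.5106 → up 128.9008 (V=0.0000), down 62.2876 (V=0.0000). Price 0.0000; hedge Δ=0.0000, bond B=0.0000.
  t=3,j=2: stock 179.0289 → up 266.7530 (V=266.7530), down 128.9008 (V=0.0000). Price 99.4707; hedge Δ=1.9351, bond B=-246.9618.
  t=3,j=3: stock 370.4903 → up 552.0305 (V=552.0305), down 266.7530 (V=266.7530). Price 370.4903; hedge Δ=1.0000, bond B=0.0000.
  t=2,j=0: stock 58.0608 → up 86.5106 (V=0.0000), down 41.8038 (V=0.0000). Price 0.0000; hedge Δ=0.0000, bond B=0.0000.
  t=2,j=1: stock 120.1536 → up 179.0289 (V=99.4707), down 86.5106 (V=0.0000). Price 37.0921; hedge Δ=1.0751, bond B=-92.0907.
  t=2,j=2: stock 248.6512 → up 370.4903 (V=370.4903), down 179.0289 (V=99.4707). Price 199.5475; hedge Δ=1.4155, bond B=-152.4259.
  t=1,j=0: stock 80.6400 → up 120.1536 (V=37.0921), down 58.0608 (V=0.0000). Price 13.8314; hedge Δ=0.5974, bond B=-34.3401.
  t=1,j=1: stock 166.8800 → up 248.6512 (V=199.5475), down 120.1536 (V=37.0921). Price 97.3036; hedge Δ=1.2643, bond B=-113.6776.
  t=0,j=0: stock 112.0000 → up 166.8800 (V=97.3036), down 80.6400 (V=13.8314). Price 44.8208; hedge Δ=0.9679, bond B=-63.5846.
Root portfolio cost Δ·112+B reproduces V0=44.8208.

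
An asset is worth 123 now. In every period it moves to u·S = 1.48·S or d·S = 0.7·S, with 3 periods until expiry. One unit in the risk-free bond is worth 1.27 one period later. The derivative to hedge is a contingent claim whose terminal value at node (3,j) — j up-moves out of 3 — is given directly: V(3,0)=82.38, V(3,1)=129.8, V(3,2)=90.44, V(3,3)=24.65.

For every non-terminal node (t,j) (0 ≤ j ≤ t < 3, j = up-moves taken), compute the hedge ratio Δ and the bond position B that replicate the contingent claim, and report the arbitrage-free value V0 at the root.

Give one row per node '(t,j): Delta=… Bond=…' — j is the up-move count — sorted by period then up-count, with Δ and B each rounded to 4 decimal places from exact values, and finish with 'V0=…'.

(0,0): Delta=-0.3049 Bond=72.0999
(1,0): Delta=-0.1875 Bond=81.4611
(1,1): Delta=-0.3254 Bond=95.2900
(2,0): Delta=1.0087 Bond=31.3572
(2,1): Delta=-0.3960 Bond=130.0182
(2,2): Delta=-0.3131 Bond=117.7026
V0=34.5946

The replicating-portfolio and risk-neutral prices coincide; use p* = (1.27−0.7)/(1.48−0.7) = 0.7308 for the latter.
Payoff layer (t=3): V(3,0)=82.3800, V(3,1)=129.8000, V(3,2)=90.4400, V(3,3)=24.6500
Node (2,0) S=60.2700: V=(p*·129.8000+(1−p*)·82.3800)/1.27=92.1520; Δ=(129.8000−82.3800)/(89.1996−42.1890)=1.0087; B=V−Δ·S=31.3572
Node (2,1) S=127.4280: V=(p*·90.4400+(1−p*)·129.8000)/1.27=79.5566; Δ=(90.4400−129.8000)/(188.5934−89.1996)=-0.3960; B=V−Δ·S=130.0182
Node (2,2) S=269.4192: V=(p*·24.6500+(1−p*)·90.4400)/1.27=33.3565; Δ=(24.6500−90.4400)/(398.7404−188.5934)=-0.3131; B=V−Δ·S=117.7026
Node (1,0) S=86.1000: V=(p*·79.5566+(1−p*)·92.1520)/1.27=65.3132; Δ=(79.5566−92.1520)/(127.4280−60.2700)=-0.1875; B=V−Δ·S=81.4611
Node (1,1) S=182.0400: V=(p*·33.3565+(1−p*)·79.5566)/1.27=36.0590; Δ=(33.3565−79.5566)/(269.4192−127.4280)=-0.3254; B=V−Δ·S=95.2900
Node (0,0) S=123.0000: V=(p*·36.0590+(1−p*)·65.3132)/1.27=34.5946; Δ=(36.0590−65.3132)/(182.0400−86.1000)=-0.3049; B=V−Δ·S=72.0999
The time-0 hedge costs 34.5946, which is the no-arbitrage price.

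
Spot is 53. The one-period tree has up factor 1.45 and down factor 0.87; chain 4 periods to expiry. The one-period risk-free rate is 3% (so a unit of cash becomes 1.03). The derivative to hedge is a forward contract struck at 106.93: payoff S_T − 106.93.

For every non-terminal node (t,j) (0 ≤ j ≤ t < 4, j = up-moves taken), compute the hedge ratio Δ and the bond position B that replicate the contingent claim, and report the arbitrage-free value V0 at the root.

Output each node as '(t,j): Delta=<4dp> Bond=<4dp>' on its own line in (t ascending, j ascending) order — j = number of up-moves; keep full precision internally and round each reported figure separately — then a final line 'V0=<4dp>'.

(0,0): Delta=1.0000 Bond=-95.0059
(1,0): Delta=1.0000 Bond=-97.8561
(1,1): Delta=1.0000 Bond=-97.8561
(2,0): Delta=1.0000 Bond=-100.7918
(2,1): Delta=1.0000 Bond=-100.7918
(2,2): Delta=1.0000 Bond=-100.7918
(3,0): Delta=1.0000 Bond=-103.8155
(3,1): Delta=1.0000 Bond=-103.8155
(3,2): Delta=1.0000 Bond=-103.8155
(3,3): Delta=1.0000 Bond=-103.8155
V0=-42.0059

Risk-neutral probability p* = (R−d)/(u−d) = (1.03−0.87)/(1.45−0.87) = 0.2759.
Terminal payoffs: V(4,0)=-76.5664, V(4,1)=-56.3240, V(4,2)=-22.5867, V(4,3)=33.6421, V(4,4)=127.3568
  t=3,j=0: stock 34.9007 → up 50.6060 (V=-56.3240), down 30.3636 (V=-76.5664). Price -68.9149; hedge Δ=1.0000, bond B=-103.8155.
  t=3,j=1: stock 58.1678 → up 84.3433 (V=-22.5867), down 50.6060 (V=-56.3240). Price -45.6478; hedge Δ=1.0000, bond B=-103.8155.
  t=3,j=2: stock 96.9463 → up 140.5721 (V=33.6421), down 84.3433 (V=-22.5867). Price -6.8693; hedge Δ=1.0000, bond B=-103.8155.
  t=3,j=3: stock 161.5771 → up 234.2868 (V=127.3568), down 140.5721 (V=33.6421). Price 57.7616; hedge Δ=1.0000, bond B=-103.8155.
  t=2,j=0: stock 40.1157 → up 58.1678 (V=-45.6478), down 34.9007 (V=-68.9149). Price -60.6761; hedge Δ=1.0000, bond B=-100.7918.
  t=2,j=1: stock 66.8595 → up 96.9463 (V=-6.8693), down 58.1678 (V=-45.6478). Price -33.9323; hedge Δ=1.0000, bond B=-100.7918.
  t=2,j=2: stock 111.4325 → up 161.5771 (V=57.7616), down 96.9463 (V=-6.8693). Price 10.6407; hedge Δ=1.0000, bond B=-100.7918.
  t=1,j=0: stock 46.1100 → up 66.8595 (V=-33.9323), down 40.1157 (V=-60.6761). Price -51.7461; hedge Δ=1.0000, bond B=-97.8561.
  t=1,j=1: stock 76.8500 → up 111.4325 (V=10.6407), down 66.8595 (V=-33.9323). Price -21.0061; hedge Δ=1.0000, bond B=-97.8561.
  t=0,j=0: stock 53.0000 → up 76.8500 (V=-21.0061), down 46.1100 (V=-51.7461). Price -42.0059; hedge Δ=1.0000, bond B=-95.0059.
Root portfolio cost Δ·53+B reproduces V0=-42.0059.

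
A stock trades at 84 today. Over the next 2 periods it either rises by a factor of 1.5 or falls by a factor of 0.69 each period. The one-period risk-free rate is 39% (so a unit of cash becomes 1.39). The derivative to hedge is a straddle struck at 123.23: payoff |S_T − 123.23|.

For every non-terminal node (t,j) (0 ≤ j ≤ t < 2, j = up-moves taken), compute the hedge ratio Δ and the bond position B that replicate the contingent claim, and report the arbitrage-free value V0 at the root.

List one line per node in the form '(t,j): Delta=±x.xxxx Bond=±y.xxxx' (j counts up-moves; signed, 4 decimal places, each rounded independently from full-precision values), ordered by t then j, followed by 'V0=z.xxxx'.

(0,0): Delta=0.2020 Bond=13.6610
(1,0): Delta=-1.0000 Bond=88.6547
(1,1): Delta=0.2888 Bond=8.0413
V0=30.6260

No-arbitrage ⇒ martingale measure with p* = (R−d)/(u−d) = 0.8642.
Terminal values V(2,·): V(2,0)=83.2376, V(2,1)=36.2900, V(2,2)=65.7700
  t=1,j=0: stock 57.9600 → up 86.9400 (V=36.2900), down 39.9924 (V=83.2376). Price 30.6947; hedge Δ=-1.0000, bond B=88.6547.
  t=1,j=1: stock 126.0000 → up 189.0000 (V=65.7700), down 86.9400 (V=36.2900). Price 44.4364; hedge Δ=0.2888, bond B=8.0413.
  t=0,j=0: stock 84.0000 → up 126.0000 (V=44.4364), down 57.9600 (V=30.6947). Price 30.6260; hedge Δ=0.2020, bond B=13.6610.
Each (Δ,B) replicates both successor values, so the strategy is self-financing and V0 is arbitrage-free.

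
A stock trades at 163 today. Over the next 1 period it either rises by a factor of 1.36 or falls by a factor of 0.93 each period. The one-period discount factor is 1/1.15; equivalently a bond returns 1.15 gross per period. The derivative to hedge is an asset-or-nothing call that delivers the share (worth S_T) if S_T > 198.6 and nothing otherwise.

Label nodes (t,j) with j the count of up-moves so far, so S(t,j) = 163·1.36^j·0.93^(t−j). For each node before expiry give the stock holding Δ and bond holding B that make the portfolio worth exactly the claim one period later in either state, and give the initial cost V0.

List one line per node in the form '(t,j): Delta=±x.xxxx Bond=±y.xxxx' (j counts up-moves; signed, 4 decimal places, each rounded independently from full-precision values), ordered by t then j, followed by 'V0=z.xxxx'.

(0,0): Delta=3.1628 Bond=-416.9108
V0=98.6241

No-arbitrage ⇒ martingale measure with p* = (R−d)/(u−d) = 0.5116.
Terminal values V(1,·): V(1,0)=0.0000, V(1,1)=221.6800
(0,0): S=163.0000. Δ = (V_up−V_dn)/(S_up−S_dn) = (221.6800−0.0000)/(221.6800−151.5900) = 3.1628. V = [p*·221.6800 + (1−p*)·0.0000]/1.15 = 98.6241. B = V − Δ·S = -416.9108.
Each (Δ,B) replicates both successor values, so the strategy is self-financing and V0 is arbitrage-free.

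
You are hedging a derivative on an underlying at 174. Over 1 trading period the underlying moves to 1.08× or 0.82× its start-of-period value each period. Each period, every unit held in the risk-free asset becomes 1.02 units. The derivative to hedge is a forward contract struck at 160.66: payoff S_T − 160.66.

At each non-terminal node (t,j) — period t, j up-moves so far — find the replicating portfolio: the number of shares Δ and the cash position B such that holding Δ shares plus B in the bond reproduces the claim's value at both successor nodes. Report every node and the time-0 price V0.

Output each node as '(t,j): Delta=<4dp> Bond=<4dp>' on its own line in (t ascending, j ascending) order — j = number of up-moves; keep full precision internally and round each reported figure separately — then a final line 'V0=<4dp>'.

(0,0): Delta=1.0000 Bond=-157.5098
V0=16.4902

No-arbitrage ⇒ martingale measure with p* = (R−d)/(u−d) = 0.7692.
Terminal payoffs: V(1,0)=-17.9800, V(1,1)=27.2600
  t=0,j=0: stock 174.0000 → up 187.9200 (V=27.2600), down 142.6800 (V=-17.9800). Price 16.4902; hedge Δ=1.0000, bond B=-157.5098.
Root portfolio cost Δ·174+B reproduces V0=16.4902.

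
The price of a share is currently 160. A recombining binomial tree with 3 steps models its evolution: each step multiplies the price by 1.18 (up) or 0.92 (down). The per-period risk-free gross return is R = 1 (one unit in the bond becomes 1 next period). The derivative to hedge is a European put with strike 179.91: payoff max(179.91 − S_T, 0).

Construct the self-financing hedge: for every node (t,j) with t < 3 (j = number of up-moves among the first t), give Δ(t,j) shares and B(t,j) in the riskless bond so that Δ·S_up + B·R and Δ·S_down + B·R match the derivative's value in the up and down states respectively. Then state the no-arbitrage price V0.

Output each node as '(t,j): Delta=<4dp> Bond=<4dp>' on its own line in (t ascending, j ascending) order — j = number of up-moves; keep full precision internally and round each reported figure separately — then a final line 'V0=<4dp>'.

(0,0): Delta=-0.6116 Bond=125.1120
(1,0): Delta=-0.7986 Bond=152.6352
(1,1): Delta=-0.2836 Bond=63.1849
(2,0): Delta=-1.0000 Bond=179.9100
(2,1): Delta=-0.4453 Bond=91.2670
(2,2): Delta=0.0000 Bond=0.0000
V0=27.2530

Risk-neutral probability p* = (R−d)/(u−d) = (1−0.92)/(1.18−0.92) = 0.3077.
Terminal values V(3,·): V(3,0)=55.3199, V(3,1)=20.1097, V(3,2)=0.0000, V(3,3)=0.0000
Node (2,0) S=135.4240: V=(p*·20.1097+(1−p*)·55.3199)/1=44.4860; Δ=(20.1097−55.3199)/(159.8003−124.5901)=-1.0000; B=V−Δ·S=179.9100
Node (2,1) S=173.6960: V=(p*·0.0000+(1−p*)·20.1097)/1=13.9221; Δ=(0.0000−20.1097)/(204.9613−159.8003)=-0.4453; B=V−Δ·S=91.2670
Node (2,2) S=222.7840: V=(p*·0.0000+(1−p*)·0.0000)/1=0.0000; Δ=(0.0000−0.0000)/(262.8851−204.9613)=0.0000; B=V−Δ·S=0.0000
Node (1,0) S=147.2000: V=(p*·13.9221+(1−p*)·44.4860)/1=35.0817; Δ=(13.9221−44.4860)/(173.6960−135.4240)=-0.7986; B=V−Δ·S=152.6352
Node (1,1) S=188.8000: V=(p*·0.0000+(1−p*)·13.9221)/1=9.6384; Δ=(0.0000−13.9221)/(222.7840−173.6960)=-0.2836; B=V−Δ·S=63.1849
Node (0,0) S=160.0000: V=(p*·9.6384+(1−p*)·35.0817)/1=27.2530; Δ=(9.6384−35.0817)/(188.8000−147.2000)=-0.6116; B=V−Δ·S=125.1120
Self-financing check: at every node Δ·S+B equals the discounted successor values.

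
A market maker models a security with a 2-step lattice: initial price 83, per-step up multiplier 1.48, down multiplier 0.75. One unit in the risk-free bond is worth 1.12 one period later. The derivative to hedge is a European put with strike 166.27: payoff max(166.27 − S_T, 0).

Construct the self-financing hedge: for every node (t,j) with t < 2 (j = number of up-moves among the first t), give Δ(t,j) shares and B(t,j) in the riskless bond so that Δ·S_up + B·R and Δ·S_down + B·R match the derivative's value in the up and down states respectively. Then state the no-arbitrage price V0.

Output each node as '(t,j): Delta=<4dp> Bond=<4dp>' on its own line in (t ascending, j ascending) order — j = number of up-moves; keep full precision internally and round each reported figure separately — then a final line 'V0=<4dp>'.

Risk-neutral probability p* = (R−d)/(u−d) = (1.12−0.75)/(1.48−0.75) = 0.5068.
Terminal values V(2,·): V(2,0)=119.5825, V(2,1)=74.1400, V(2,2)=0.0000
  t=1,j=0: stock 62.2500 → up 92.1300 (V=74.1400), down 46.6875 (V=119.5825). Price 86.2054; hedge Δ=-1.0000, bond B=148.4554.
  t=1,j=1: stock 122.8400 → up 181.8032 (V=0.0000), down 92.1300 (V=74.1400). Price 32.6448; hedge Δ=-0.8268, bond B=134.2065.
  t=0,j=0: stock 83.0000 → up 122.8400 (V=32.6448), down 62.2500 (V=86.2054). Price 52.7306; hedge Δ=-0.8840, bond B=126.1012.
The time-0 hedge costs 52.7306, which is the no-arbitrage price.

(0,0): Delta=-0.8840 Bond=126.1012
(1,0): Delta=-1.0000 Bond=148.4554
(1,1): Delta=-0.8268 Bond=134.2065
V0=52.7306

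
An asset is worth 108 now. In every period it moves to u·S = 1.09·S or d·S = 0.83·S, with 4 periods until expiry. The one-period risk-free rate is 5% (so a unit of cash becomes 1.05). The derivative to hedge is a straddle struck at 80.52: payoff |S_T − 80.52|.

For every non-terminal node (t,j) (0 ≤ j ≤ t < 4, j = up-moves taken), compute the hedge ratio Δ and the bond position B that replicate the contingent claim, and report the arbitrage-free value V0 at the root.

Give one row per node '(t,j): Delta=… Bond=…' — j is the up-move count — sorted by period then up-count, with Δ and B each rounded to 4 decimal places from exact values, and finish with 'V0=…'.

(0,0): Delta=0.9476 Bond=-60.2870
(1,0): Delta=0.7027 Bond=-41.3545
(1,1): Delta=0.9815 Bond=-67.2917
(2,0): Delta=-0.3438 Bond=34.4405
(2,1): Delta=0.8476 Bond=-57.5790
(2,2): Delta=1.0000 Bond=-73.0340
(3,0): Delta=-1.0000 Bond=76.6857
(3,1): Delta=-0.2529 Bond=28.7946
(3,2): Delta=1.0000 Bond=-76.6857
(3,3): Delta=1.0000 Bond=-76.6857
V0=42.0508

No-arbitrage ⇒ martingale measure with p* = (R−d)/(u−d) = 0.8462.
Terminal values V(4,·): V(4,0)=29.2650, V(4,1)=13.2092, V(4,2)=7.8761, V(4,3)=35.5664, V(4,4)=71.9308
Node (3,0) S=61.7530: V=(p*·13.2092+(1−p*)·29.2650)/1.05=14.9327; Δ=(13.2092−29.2650)/(67.3108−51.2550)=-1.0000; B=V−Δ·S=76.6857
Node (3,1) S=81.0973: V=(p*·7.8761+(1−p*)·13.2092)/1.05=8.2824; Δ=(7.8761−13.2092)/(88.3961−67.3108)=-0.2529; B=V−Δ·S=28.7946
Node (3,2) S=106.5013: V=(p*·35.5664+(1−p*)·7.8761)/1.05=29.8156; Δ=(35.5664−7.8761)/(116.0864−88.3961)=1.0000; B=V−Δ·S=-76.6857
Node (3,3) S=139.8631: V=(p*·71.9308+(1−p*)·35.5664)/1.05=63.1774; Δ=(71.9308−35.5664)/(152.4508−116.0864)=1.0000; B=V−Δ·S=-76.6857
Node (2,0) S=74.4012: V=(p*·8.2824+(1−p*)·14.9327)/1.05=8.8624; Δ=(8.2824−14.9327)/(81.0973−61.7530)=-0.3438; B=V−Δ·S=34.4405
Node (2,1) S=97.7076: V=(p*·29.8156+(1−p*)·8.2824)/1.05=25.2407; Δ=(29.8156−8.2824)/(106.5013−81.0973)=0.8476; B=V−Δ·S=-57.5790
Node (2,2) S=128.3148: V=(p*·63.1774+(1−p*)·29.8156)/1.05=55.2808; Δ=(63.1774−29.8156)/(139.8631−106.5013)=1.0000; B=V−Δ·S=-73.0340
Node (1,0) S=89.6400: V=(p*·25.2407+(1−p*)·8.8624)/1.05=21.6390; Δ=(25.2407−8.8624)/(97.7076−74.4012)=0.7027; B=V−Δ·S=-41.3545
Node (1,1) S=117.7200: V=(p*·55.2808+(1−p*)·25.2407)/1.05=48.2469; Δ=(55.2808−25.2407)/(128.3148−97.7076)=0.9815; B=V−Δ·S=-67.2917
Node (0,0) S=108.0000: V=(p*·48.2469+(1−p*)·21.6390)/1.05=42.0508; Δ=(48.2469−21.6390)/(117.7200−89.6400)=0.9476; B=V−Δ·S=-60.2870
Self-financing check: at every node Δ·S+B equals the discounted successor values.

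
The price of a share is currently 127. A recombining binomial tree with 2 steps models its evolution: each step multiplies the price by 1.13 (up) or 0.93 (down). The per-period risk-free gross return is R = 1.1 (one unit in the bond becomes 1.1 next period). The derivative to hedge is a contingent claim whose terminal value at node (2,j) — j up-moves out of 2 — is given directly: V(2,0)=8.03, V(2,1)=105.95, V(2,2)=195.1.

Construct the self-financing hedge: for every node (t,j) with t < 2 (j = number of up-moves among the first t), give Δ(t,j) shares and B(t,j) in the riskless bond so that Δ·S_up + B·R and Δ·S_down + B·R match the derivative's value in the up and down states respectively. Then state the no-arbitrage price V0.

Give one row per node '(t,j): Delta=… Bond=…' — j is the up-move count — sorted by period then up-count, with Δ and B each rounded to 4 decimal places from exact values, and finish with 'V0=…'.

No-arbitrage ⇒ martingale measure with p* = (R−d)/(u−d) = 0.8500.
Payoff layer (t=2): V(2,0)=8.0300, V(2,1)=105.9500, V(2,2)=195.1000
(1,0): S=118.1100. Δ = (V_up−V_dn)/(S_up−S_dn) = (105.9500−8.0300)/(133.4643−109.8423) = 4.1453. V = [p*·105.9500 + (1−p*)·8.0300]/1.1 = 82.9655. B = V − Δ·S = -406.6345.
(1,1): S=143.5100. Δ = (V_up−V_dn)/(S_up−S_dn) = (195.1000−105.9500)/(162.1663−133.4643) = 3.1061. V = [p*·195.1000 + (1−p*)·105.9500]/1.1 = 165.2068. B = V − Δ·S = -280.5432.
(0,0): S=127.0000. Δ = (V_up−V_dn)/(S_up−S_dn) = (165.2068−82.9655)/(143.5100−118.1100) = 3.2378. V = [p*·165.2068 + (1−p*)·82.9655]/1.1 = 138.9733. B = V − Δ·S = -272.2335.
Check: Δ(0,0)·S0 + B(0,0) = 138.9733 = V0.

(0,0): Delta=3.2378 Bond=-272.2335
(1,0): Delta=4.1453 Bond=-406.6345
(1,1): Delta=3.1061 Bond=-280.5432
V0=138.9733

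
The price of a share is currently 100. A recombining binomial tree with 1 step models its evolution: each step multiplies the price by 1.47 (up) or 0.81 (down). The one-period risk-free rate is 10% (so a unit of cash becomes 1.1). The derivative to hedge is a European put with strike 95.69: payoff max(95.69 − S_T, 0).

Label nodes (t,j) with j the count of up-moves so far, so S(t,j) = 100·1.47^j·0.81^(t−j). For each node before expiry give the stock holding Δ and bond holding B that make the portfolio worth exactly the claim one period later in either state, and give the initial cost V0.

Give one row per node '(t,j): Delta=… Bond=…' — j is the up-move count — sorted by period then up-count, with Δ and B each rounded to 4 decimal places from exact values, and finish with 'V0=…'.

(0,0): Delta=-0.2226 Bond=29.7442
V0=7.4866

Since d<R<u, set p* = (R−d)/(u−d) = 0.4394; price each node as the discounted p*-expectation of its children.
At expiry t=1: V(1,0)=14.6900, V(1,1)=0.0000
(0,0): S=100.0000. Δ = (V_up−V_dn)/(S_up−S_dn) = (0.0000−14.6900)/(147.0000−81.0000) = -0.2226. V = [p*·0.0000 + (1−p*)·14.6900]/1.1 = 7.4866. B = V − Δ·S = 29.7442.
The time-0 hedge costs 7.4866, which is the no-arbitrage price.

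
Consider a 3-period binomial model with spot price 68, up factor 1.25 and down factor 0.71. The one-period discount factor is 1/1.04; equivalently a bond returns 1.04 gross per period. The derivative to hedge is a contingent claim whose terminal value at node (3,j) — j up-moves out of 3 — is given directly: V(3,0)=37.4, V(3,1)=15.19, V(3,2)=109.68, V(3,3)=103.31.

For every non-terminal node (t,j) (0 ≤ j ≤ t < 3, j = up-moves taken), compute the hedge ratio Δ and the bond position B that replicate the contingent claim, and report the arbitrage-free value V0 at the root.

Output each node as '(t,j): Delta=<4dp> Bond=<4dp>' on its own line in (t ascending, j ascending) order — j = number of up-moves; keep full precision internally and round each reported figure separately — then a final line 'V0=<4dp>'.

(0,0): Delta=0.9863 Bond=2.0715
(1,0): Delta=1.8111 Bond=-37.6654
(1,1): Delta=0.6882 Bond=27.4943
(2,0): Delta=-1.1999 Bond=64.0404
(2,1): Delta=2.8994 Bond=-104.8527
(2,2): Delta=-0.1110 Bond=113.5148
V0=69.1431

No-arbitrage ⇒ martingale measure with p* = (R−d)/(u−d) = 0.6111.
At expiry t=3: V(3,0)=37.4000, V(3,1)=15.1900, V(3,2)=109.6800, V(3,3)=103.3100
Node (2,0) S=34.2788: V=(p*·15.1900+(1−p*)·37.4000)/1.04=22.9108; Δ=(15.1900−37.4000)/(42.8485−24.3379)=-1.1999; B=V−Δ·S=64.0404
Node (2,1) S=60.3500: V=(p*·109.6800+(1−p*)·15.1900)/1.04=70.1287; Δ=(109.6800−15.1900)/(75.4375−42.8485)=2.8994; B=V−Δ·S=-104.8527
Node (2,2) S=106.2500: V=(p*·103.3100+(1−p*)·109.6800)/1.04=101.7185; Δ=(103.3100−109.6800)/(132.8125−75.4375)=-0.1110; B=V−Δ·S=113.5148
Node (1,0) S=48.2800: V=(p*·70.1287+(1−p*)·22.9108)/1.04=49.7752; Δ=(70.1287−22.9108)/(60.3500−34.2788)=1.8111; B=V−Δ·S=-37.6654
Node (1,1) S=85.0000: V=(p*·101.7185+(1−p*)·70.1287)/1.04=85.9938; Δ=(101.7185−70.1287)/(106.2500−60.3500)=0.6882; B=V−Δ·S=27.4943
Node (0,0) S=68.0000: V=(p*·85.9938+(1−p*)·49.7752)/1.04=69.1431; Δ=(85.9938−49.7752)/(85.0000−48.2800)=0.9863; B=V−Δ·S=2.0715
The time-0 hedge costs 69.1431, which is the no-arbitrage price.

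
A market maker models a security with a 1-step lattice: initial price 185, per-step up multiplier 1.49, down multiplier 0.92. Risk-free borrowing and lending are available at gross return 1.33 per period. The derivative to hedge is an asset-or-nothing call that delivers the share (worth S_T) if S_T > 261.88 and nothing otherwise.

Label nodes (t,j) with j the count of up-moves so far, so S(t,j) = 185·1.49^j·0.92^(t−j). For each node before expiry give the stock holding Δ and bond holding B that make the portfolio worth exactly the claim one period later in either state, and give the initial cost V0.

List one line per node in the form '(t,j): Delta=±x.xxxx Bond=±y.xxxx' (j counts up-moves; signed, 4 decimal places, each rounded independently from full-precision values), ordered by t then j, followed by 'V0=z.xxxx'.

No-arbitrage ⇒ martingale measure with p* = (R−d)/(u−d) = 0.7193.
At expiry t=1: V(1,0)=0.0000, V(1,1)=275.6500
Node (0,0) S=185.0000: V=(p*·275.6500+(1−p*)·0.0000)/1.33=149.0786; Δ=(275.6500−0.0000)/(275.6500−170.2000)=2.6140; B=V−Δ·S=-334.5179
Check: Δ(0,0)·S0 + B(0,0) = 149.0786 = V0.

(0,0): Delta=2.6140 Bond=-334.5179
V0=149.0786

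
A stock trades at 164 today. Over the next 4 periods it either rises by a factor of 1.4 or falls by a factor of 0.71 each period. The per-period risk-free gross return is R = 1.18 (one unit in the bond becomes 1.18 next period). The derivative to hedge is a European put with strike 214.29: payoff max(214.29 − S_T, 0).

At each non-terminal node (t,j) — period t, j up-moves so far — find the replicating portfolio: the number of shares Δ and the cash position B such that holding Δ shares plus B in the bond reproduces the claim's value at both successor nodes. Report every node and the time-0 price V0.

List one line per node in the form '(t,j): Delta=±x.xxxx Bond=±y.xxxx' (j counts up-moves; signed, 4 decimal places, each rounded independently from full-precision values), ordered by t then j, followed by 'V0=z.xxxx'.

The replicating-portfolio and risk-neutral prices coincide; use p* = (1.18−0.71)/(1.4−0.71) = 0.6812 for the latter.
At expiry t=4: V(4,0)=172.6148, V(4,1)=132.1136, V(4,2)=52.2521, V(4,3)=0.0000, V(4,4)=0.0000
  t=3,j=0: stock 58.6974 → up 82.1764 (V=132.1136), down 41.6752 (V=172.6148). Price 122.9043; hedge Δ=-1.0000, bond B=181.6017.
  t=3,j=1: stock 115.7414 → up 162.0379 (V=52.2521), down 82.1764 (V=132.1136). Price 65.8603; hedge Δ=-1.0000, bond B=181.6017.
  t=3,j=2: stock 228.2224 → up 319.5114 (V=0.0000), down 162.0379 (V=52.2521). Price 14.1187; hedge Δ=-0.3318, bond B=89.8464.
  t=3,j=3: stock 450.0160 → up 630.0224 (V=0.0000), down 319.5114 (V=0.0000). Price 0.0000; hedge Δ=0.0000, bond B=0.0000.
  t=2,j=0: stock 82.6724 → up 115.7414 (V=65.8603), down 58.6974 (V=122.9043). Price 71.2273; hedge Δ=-1.0000, bond B=153.8997.
  t=2,j=1: stock 163.0160 → up 228.2224 (V=14.1187), down 115.7414 (V=65.8603). Price 25.9458; hedge Δ=-0.4600, bond B=100.9337.
  t=2,j=2: stock 321.4400 → up 450.0160 (V=0.0000), down 228.2224 (V=14.1187). Price 3.8149; hedge Δ=-0.0637, bond B=24.2768.
  t=1,j=0: stock 116.4400 → up 163.0160 (V=25.9458), down 82.6724 (V=71.2273). Price 34.2232; hedge Δ=-0.5636, bond B=99.8486.
  t=1,j=1: stock 229.6000 → up 321.4400 (V=3.8149), down 163.0160 (V=25.9458). Price 9.2128; hedge Δ=-0.1397, bond B=41.2866.
  t=0,j=0: stock 164.0000 → up 229.6000 (V=9.2128), down 116.4400 (V=34.2232). Price 14.5654; hedge Δ=-0.2210, bond B=50.8123.
Self-financing check: at every node Δ·S+B equals the discounted successor values.

(0,0): Delta=-0.2210 Bond=50.8123
(1,0): Delta=-0.5636 Bond=99.8486
(1,1): Delta=-0.1397 Bond=41.2866
(2,0): Delta=-1.0000 Bond=153.8997
(2,1): Delta=-0.4600 Bond=100.9337
(2,2): Delta=-0.0637 Bond=24.2768
(3,0): Delta=-1.0000 Bond=181.6017
(3,1): Delta=-1.0000 Bond=181.6017
(3,2): Delta=-0.3318 Bond=89.8464
(3,3): Delta=0.0000 Bond=0.0000
V0=14.5654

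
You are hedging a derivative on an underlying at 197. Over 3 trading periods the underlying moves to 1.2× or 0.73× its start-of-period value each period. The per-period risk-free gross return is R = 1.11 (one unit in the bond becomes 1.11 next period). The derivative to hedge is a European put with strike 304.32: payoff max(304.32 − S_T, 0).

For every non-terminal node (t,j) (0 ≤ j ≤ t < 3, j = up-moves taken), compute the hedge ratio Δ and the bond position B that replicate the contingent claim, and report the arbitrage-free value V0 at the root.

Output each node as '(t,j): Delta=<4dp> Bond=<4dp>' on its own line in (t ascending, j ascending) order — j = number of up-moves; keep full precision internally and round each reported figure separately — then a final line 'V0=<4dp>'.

Since d<R<u, set p* = (R−d)/(u−d) = 0.8085; price each node as the discounted p*-expectation of its children.
At expiry t=3: V(3,0)=227.6837, V(3,1)=178.3424, V(3,2)=97.2336, V(3,3)=0.0000
Node (2,0) S=104.9813: V=(p*·178.3424+(1−p*)·227.6837)/1.11=169.1809; Δ=(178.3424−227.6837)/(125.9776−76.6363)=-1.0000; B=V−Δ·S=274.1622
Node (2,1) S=172.5720: V=(p*·97.2336+(1−p*)·178.3424)/1.11=101.5902; Δ=(97.2336−178.3424)/(207.0864−125.9776)=-1.0000; B=V−Δ·S=274.1622
Node (2,2) S=283.6800: V=(p*·0.0000+(1−p*)·97.2336)/1.11=16.7741; Δ=(0.0000−97.2336)/(340.4160−207.0864)=-0.7293; B=V−Δ·S=223.6541
Node (1,0) S=143.8100: V=(p*·101.5902+(1−p*)·169.1809)/1.11=103.1829; Δ=(101.5902−169.1809)/(172.5720−104.9813)=-1.0000; B=V−Δ·S=246.9929
Node (1,1) S=236.4000: V=(p*·16.7741+(1−p*)·101.5902)/1.11=29.7436; Δ=(16.7741−101.5902)/(283.6800−172.5720)=-0.7634; B=V−Δ·S=210.2034
Node (0,0) S=197.0000: V=(p*·29.7436+(1−p*)·103.1829)/1.11=39.4653; Δ=(29.7436−103.1829)/(236.4000−143.8100)=-0.7932; B=V−Δ·S=195.7191
Root portfolio cost Δ·197+B reproduces V0=39.4653.

(0,0): Delta=-0.7932 Bond=195.7191
(1,0): Delta=-1.0000 Bond=246.9929
(1,1): Delta=-0.7634 Bond=210.2034
(2,0): Delta=-1.0000 Bond=274.1622
(2,1): Delta=-1.0000 Bond=274.1622
(2,2): Delta=-0.7293 Bond=223.6541
V0=39.4653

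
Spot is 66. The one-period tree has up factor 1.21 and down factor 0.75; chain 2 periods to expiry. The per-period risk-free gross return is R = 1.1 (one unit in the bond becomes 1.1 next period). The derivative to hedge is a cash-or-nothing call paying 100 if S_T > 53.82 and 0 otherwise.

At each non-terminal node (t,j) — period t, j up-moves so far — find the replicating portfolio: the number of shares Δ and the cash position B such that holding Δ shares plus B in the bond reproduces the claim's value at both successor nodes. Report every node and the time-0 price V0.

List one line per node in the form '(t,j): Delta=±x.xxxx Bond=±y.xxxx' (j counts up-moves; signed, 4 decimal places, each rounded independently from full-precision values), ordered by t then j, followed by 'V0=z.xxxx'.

(0,0): Delta=0.7160 Bond=30.6598
(1,0): Delta=4.3917 Bond=-148.2213
(1,1): Delta=0.0000 Bond=90.9091
V0=77.9187

Since d<R<u, set p* = (R−d)/(u−d) = 0.7609; price each node as the discounted p*-expectation of its children.
Terminal payoffs: V(2,0)=0.0000, V(2,1)=100.0000, V(2,2)=100.0000
  t=1,j=0: stock 49.5000 → up 59.8950 (V=100.0000), down 37.1250 (V=0.0000). Price 69.1700; hedge Δ=4.3917, bond B=-148.2213.
  t=1,j=1: stock 79.8600 → up 96.6306 (V=100.0000), down 59.8950 (V=100.0000). Price 90.9091; hedge Δ=0.0000, bond B=90.9091.
  t=0,j=0: stock 66.0000 → up 79.8600 (V=90.9091), down 49.5000 (V=69.1700). Price 77.9187; hedge Δ=0.7160, bond B=30.6598.
Root portfolio cost Δ·66+B reproduces V0=77.9187.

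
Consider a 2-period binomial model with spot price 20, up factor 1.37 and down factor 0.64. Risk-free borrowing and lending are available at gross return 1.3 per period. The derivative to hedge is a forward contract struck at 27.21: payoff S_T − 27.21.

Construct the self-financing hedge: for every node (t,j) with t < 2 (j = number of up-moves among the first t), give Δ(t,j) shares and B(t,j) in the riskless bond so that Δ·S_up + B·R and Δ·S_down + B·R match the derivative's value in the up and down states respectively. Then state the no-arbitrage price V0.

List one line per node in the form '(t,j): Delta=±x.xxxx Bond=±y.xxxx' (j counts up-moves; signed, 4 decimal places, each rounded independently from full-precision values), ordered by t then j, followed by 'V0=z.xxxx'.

No-arbitrage ⇒ martingale measure with p* = (R−d)/(u−d) = 0.9041.
At expiry t=2: V(2,0)=-19.0180, V(2,1)=-9.6740, V(2,2)=10.3280
(1,0): S=12.8000. Δ = (V_up−V_dn)/(S_up−S_dn) = (-9.6740−-19.0180)/(17.5360−8.1920) = 1.0000. V = [p*·-9.6740 + (1−p*)·-19.0180]/1.3 = -8.1308. B = V − Δ·S = -20.9308.
(1,1): S=27.4000. Δ = (V_up−V_dn)/(S_up−S_dn) = (10.3280−-9.6740)/(37.5380−17.5360) = 1.0000. V = [p*·10.3280 + (1−p*)·-9.6740]/1.3 = 6.4692. B = V − Δ·S = -20.9308.
(0,0): S=20.0000. Δ = (V_up−V_dn)/(S_up−S_dn) = (6.4692−-8.1308)/(27.4000−12.8000) = 1.0000. V = [p*·6.4692 + (1−p*)·-8.1308]/1.3 = 3.8994. B = V − Δ·S = -16.1006.
Check: Δ(0,0)·S0 + B(0,0) = 3.8994 = V0.

(0,0): Delta=1.0000 Bond=-16.1006
(1,0): Delta=1.0000 Bond=-20.9308
(1,1): Delta=1.0000 Bond=-20.9308
V0=3.8994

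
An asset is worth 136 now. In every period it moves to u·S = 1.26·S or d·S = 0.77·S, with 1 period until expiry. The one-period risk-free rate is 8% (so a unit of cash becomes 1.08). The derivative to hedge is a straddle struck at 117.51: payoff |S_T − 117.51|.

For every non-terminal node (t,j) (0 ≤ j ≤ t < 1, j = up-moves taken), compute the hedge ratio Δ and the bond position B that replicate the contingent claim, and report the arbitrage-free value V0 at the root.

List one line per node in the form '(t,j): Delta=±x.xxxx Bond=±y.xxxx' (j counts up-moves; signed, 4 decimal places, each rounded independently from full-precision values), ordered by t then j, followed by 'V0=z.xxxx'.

No-arbitrage ⇒ martingale measure with p* = (R−d)/(u−d) = 0.6327.
Terminal values V(1,·): V(1,0)=12.7900, V(1,1)=53.8500
Node (0,0) S=136.0000: V=(p*·53.8500+(1−p*)·12.7900)/1.08=35.8951; Δ=(53.8500−12.7900)/(171.3600−104.7200)=0.6161; B=V−Δ·S=-47.9008
Self-financing check: at every node Δ·S+B equals the discounted successor values.

(0,0): Delta=0.6161 Bond=-47.9008
V0=35.8951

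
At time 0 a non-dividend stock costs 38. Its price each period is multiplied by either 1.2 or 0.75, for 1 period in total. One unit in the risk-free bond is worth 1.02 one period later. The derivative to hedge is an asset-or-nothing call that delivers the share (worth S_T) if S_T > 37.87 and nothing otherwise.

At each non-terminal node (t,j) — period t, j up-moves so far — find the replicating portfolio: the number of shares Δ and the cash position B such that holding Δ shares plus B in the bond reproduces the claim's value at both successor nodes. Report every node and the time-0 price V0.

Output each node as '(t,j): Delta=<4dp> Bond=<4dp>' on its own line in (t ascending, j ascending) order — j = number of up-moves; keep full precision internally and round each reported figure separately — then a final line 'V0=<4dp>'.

(0,0): Delta=2.6667 Bond=-74.5098
V0=26.8235

The replicating-portfolio and risk-neutral prices coincide; use p* = (1.02−0.75)/(1.2−0.75) = 0.6000 for the latter.
Terminal payoffs: V(1,0)=0.0000, V(1,1)=45.6000
  t=0,j=0: stock 38.0000 → up 45.6000 (V=45.6000), down 28.5000 (V=0.0000). Price 26.8235; hedge Δ=2.6667, bond B=-74.5098.
Each (Δ,B) replicates both successor values, so the strategy is self-financing and V0 is arbitrage-free.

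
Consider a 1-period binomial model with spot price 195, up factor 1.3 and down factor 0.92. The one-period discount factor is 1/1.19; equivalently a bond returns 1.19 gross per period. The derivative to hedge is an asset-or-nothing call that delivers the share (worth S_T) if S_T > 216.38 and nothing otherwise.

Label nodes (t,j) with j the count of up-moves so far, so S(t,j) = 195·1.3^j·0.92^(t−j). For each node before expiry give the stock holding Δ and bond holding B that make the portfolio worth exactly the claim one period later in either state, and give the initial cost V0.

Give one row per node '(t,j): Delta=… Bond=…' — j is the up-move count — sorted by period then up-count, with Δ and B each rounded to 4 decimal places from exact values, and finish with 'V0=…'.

No-arbitrage ⇒ martingale measure with p* = (R−d)/(u−d) = 0.7105.
Terminal values V(1,·): V(1,0)=0.0000, V(1,1)=253.5000
Node (0,0) S=195.0000: V=(p*·253.5000+(1−p*)·0.0000)/1.19=151.3600; Δ=(253.5000−0.0000)/(253.5000−179.4000)=3.4211; B=V−Δ·S=-515.7452
Root portfolio cost Δ·195+B reproduces V0=151.3600.

(0,0): Delta=3.4211 Bond=-515.7452
V0=151.3600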